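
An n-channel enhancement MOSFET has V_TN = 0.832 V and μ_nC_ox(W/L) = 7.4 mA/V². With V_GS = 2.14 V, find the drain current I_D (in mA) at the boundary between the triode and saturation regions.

At the boundary V_DS = V_ov = V_GS − V_TN = 2.14 − 0.832 = 1.31 V.
I_D = ½ k_n V_ov² = 0.5 × 7.4 × 1.31² = 6.33 mA.

I_D = 6.33 mA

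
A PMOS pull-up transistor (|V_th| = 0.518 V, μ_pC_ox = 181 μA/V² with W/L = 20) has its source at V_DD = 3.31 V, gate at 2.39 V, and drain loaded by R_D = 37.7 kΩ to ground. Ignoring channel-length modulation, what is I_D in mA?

V_SG = V_DD − V_G = 3.31 − 2.39 = 0.92 V, so V_ov = 0.92 − 0.518 = 0.402 V.
k_p = μ_pC_ox · (W/L) = 3.62 mA/V².
Assume saturation: I_D = ½ k_p V_ov² = 0.5 × 3.62 × 0.402² = 0.293 mA, giving V_SD = V_DD − I_D R_D = 3.31 − 0.293 × 37.7 = -7.72 V.
But -7.72 V < V_ov = 0.402 V, so the device is actually in triode.
In triode I_D = k_p[V_ov V_SD − ½ V_SD²] and I_D = (V_DD − V_SD)/R_D. Equating: 68.2 V_SD² − 55.86 V_SD + 3.31 = 0, giving V_SD = 0.0643 V (the root below V_ov).
I_D = (3.31 − 0.0643) / 37.7 = 0.0861 mA.

I_D = 0.0861 mA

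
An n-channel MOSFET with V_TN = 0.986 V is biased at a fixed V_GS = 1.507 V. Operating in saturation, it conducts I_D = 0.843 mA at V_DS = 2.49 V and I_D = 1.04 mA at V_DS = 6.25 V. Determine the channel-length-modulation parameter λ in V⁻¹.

With V_GS fixed, I_D ∝ (1 + λ V_DS) in saturation, so I_D2/I_D1 = (1 + λ V_DS2)/(1 + λ V_DS1).
1.04/0.843 = 1.234 = (1 + 6.25 λ)/(1 + 2.49 λ).
Solving: λ (I_D1 V_DS2 − I_D2 V_DS1) = I_D2 − I_D1, so λ = (1.04 − 0.843) / (0.843 × 6.25 − 1.04 × 2.49) = 0.197 / 2.68 = 0.0735 V⁻¹.

λ = 0.0735 V⁻¹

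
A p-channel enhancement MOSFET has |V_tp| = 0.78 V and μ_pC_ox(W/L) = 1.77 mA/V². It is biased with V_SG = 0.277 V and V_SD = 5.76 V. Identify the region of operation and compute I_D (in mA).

V_SG = 0.277 V < |V_tp| = 0.78 V, so the transistor is in cutoff.

Cutoff; I_D = 0 mA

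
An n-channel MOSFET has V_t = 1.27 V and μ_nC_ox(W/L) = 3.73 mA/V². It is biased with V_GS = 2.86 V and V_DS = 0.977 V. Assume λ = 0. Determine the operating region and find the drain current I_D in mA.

Triode; I_D = 4.01 mA

V_ov = V_GS − V_t = 2.86 − 1.27 = 1.59 V.
Since V_DS = 0.977 V < V_ov = 1.59 V, the device is in the triode region.
I_D = k_n [V_ov · V_DS − ½ V_DS²] = 3.73 × [1.59 × 0.977 − 0.5 × 0.977²] = 4.01 mA.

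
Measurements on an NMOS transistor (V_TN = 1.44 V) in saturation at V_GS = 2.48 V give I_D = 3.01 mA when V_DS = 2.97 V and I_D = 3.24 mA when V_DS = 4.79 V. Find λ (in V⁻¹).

With V_GS fixed, I_D ∝ (1 + λ V_DS) in saturation, so I_D2/I_D1 = (1 + λ V_DS2)/(1 + λ V_DS1).
3.24/3.01 = 1.076 = (1 + 4.79 λ)/(1 + 2.97 λ).
Solving: λ (I_D1 V_DS2 − I_D2 V_DS1) = I_D2 − I_D1, so λ = (3.24 − 3.01) / (3.01 × 4.79 − 3.24 × 2.97) = 0.23 / 4.8 = 0.048 V⁻¹.

λ = 0.0480 V⁻¹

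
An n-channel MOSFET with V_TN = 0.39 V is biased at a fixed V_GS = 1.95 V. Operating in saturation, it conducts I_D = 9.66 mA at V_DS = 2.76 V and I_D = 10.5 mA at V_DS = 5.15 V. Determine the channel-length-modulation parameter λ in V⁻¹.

λ = 0.0404 V⁻¹

With V_GS fixed, I_D ∝ (1 + λ V_DS) in saturation, so I_D2/I_D1 = (1 + λ V_DS2)/(1 + λ V_DS1).
10.5/9.66 = 1.087 = (1 + 5.15 λ)/(1 + 2.76 λ).
Solving: λ (I_D1 V_DS2 − I_D2 V_DS1) = I_D2 − I_D1, so λ = (10.5 − 9.66) / (9.66 × 5.15 − 10.5 × 2.76) = 0.84 / 20.8 = 0.0404 V⁻¹.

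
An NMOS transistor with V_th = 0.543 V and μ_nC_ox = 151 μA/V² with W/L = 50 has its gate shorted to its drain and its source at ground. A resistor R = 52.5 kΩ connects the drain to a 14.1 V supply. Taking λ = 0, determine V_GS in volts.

With gate tied to drain, V_GS = V_DS ≥ V_GS − V_th, so the device is in saturation.
k_n = μ_nC_ox · (W/L) = 7.55 mA/V².
KCL at the drain: ½ k_n (V_GS − V_th)² = (V_DD − V_GS)/R.
Let x = V_GS − 0.543. Then 198 x² + x − 13.56 = 0, giving x = 0.259 V (positive root), so V_GS = 0.802 V.
I_D = (V_DD − V_GS)/R = (14.1 − 0.802) / 52.5 = 0.253 mA.

V_GS = 0.802 V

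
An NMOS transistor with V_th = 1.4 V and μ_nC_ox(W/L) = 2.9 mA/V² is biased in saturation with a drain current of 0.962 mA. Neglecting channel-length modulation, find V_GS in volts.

V_GS = 2.21 V

In saturation I_D = ½ k_n (V_GS − V_th)², so V_GS − V_th = √(2 I_D / k_n) = √(2 × 0.962 / 2.9) = 0.815 V.
V_GS = 1.4 + 0.815 = 2.21 V.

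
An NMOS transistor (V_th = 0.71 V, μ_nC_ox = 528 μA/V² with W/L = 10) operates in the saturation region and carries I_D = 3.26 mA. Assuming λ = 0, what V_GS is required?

k_n = μ_nC_ox · (W/L) = 5.28 mA/V².
In saturation I_D = ½ k_n (V_GS − V_th)², so V_GS − V_th = √(2 I_D / k_n) = √(2 × 3.26 / 5.28) = 1.11 V.
V_GS = 0.71 + 1.11 = 1.82 V.

V_GS = 1.82 V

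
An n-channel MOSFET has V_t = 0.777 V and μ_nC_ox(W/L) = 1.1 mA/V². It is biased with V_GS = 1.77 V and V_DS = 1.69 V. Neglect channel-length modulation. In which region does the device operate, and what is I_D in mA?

Saturation; I_D = 0.542 mA

V_ov = V_GS − V_t = 1.77 − 0.777 = 0.993 V.
Since V_DS = 1.69 V ≥ V_ov = 0.993 V, the device is in saturation.
I_D = ½ k_n V_ov² = 0.5 × 1.1 × 0.993² = 0.542 mA.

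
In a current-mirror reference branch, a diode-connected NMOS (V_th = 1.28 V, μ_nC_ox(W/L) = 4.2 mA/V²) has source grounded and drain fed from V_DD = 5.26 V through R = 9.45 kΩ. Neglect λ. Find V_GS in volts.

V_GS = 1.70 V

With gate tied to drain, V_GS = V_DS ≥ V_GS − V_th, so the device is in saturation.
KCL at the drain: ½ k_n (V_GS − V_th)² = (V_DD − V_GS)/R.
Let x = V_GS − 1.28. Then 19.8 x² + x − 3.98 = 0, giving x = 0.423 V (positive root), so V_GS = 1.7 V.
I_D = (V_DD − V_GS)/R = (5.26 − 1.7) / 9.45 = 0.376 mA.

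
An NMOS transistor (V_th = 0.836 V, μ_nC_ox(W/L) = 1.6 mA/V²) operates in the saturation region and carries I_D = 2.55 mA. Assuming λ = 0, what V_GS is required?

V_GS = 2.62 V

In saturation I_D = ½ k_n (V_GS − V_th)², so V_GS − V_th = √(2 I_D / k_n) = √(2 × 2.55 / 1.6) = 1.79 V.
V_GS = 0.836 + 1.79 = 2.62 V.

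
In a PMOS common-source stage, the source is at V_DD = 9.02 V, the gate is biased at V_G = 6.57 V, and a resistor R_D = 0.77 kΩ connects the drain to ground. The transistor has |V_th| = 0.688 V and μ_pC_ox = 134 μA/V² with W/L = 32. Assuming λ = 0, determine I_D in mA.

V_SG = V_DD − V_G = 9.02 − 6.57 = 2.45 V, so V_ov = 2.45 − 0.688 = 1.76 V.
k_p = μ_pC_ox · (W/L) = 4.288 mA/V².
Assume saturation: I_D = ½ k_p V_ov² = 0.5 × 4.288 × 1.76² = 6.66 mA, giving V_SD = V_DD − I_D R_D = 9.02 − 6.66 × 0.77 = 3.89 V.
V_SD = 3.89 V ≥ V_ov = 1.76 V, confirming saturation.

I_D = 6.66 mA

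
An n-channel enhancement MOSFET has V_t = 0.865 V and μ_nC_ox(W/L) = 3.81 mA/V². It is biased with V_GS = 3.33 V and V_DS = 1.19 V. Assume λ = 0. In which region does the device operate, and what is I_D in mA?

V_ov = V_GS − V_t = 3.33 − 0.865 = 2.46 V.
Since V_DS = 1.19 V < V_ov = 2.46 V, the device is in the triode region.
I_D = k_n [V_ov · V_DS − ½ V_DS²] = 3.81 × [2.46 × 1.19 − 0.5 × 1.19²] = 8.48 mA.

Triode; I_D = 8.48 mA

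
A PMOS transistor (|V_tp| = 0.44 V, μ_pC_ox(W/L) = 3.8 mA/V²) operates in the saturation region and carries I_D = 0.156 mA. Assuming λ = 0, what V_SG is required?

V_SG = 0.727 V

In saturation I_D = ½ k_p (V_SG − |V_tp|)², so V_SG − |V_tp| = √(2 I_D / k_p) = √(2 × 0.156 / 3.8) = 0.287 V.
V_SG = 0.44 + 0.287 = 0.727 V.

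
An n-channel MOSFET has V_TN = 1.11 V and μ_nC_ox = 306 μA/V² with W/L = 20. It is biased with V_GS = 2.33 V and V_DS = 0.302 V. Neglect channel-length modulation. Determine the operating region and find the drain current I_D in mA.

Triode; I_D = 1.98 mA

k_n = μ_nC_ox · (W/L) = 6.12 mA/V².
V_ov = V_GS − V_TN = 2.33 − 1.11 = 1.22 V.
Since V_DS = 0.302 V < V_ov = 1.22 V, the device is in the triode region.
I_D = k_n [V_ov · V_DS − ½ V_DS²] = 6.12 × [1.22 × 0.302 − 0.5 × 0.302²] = 1.98 mA.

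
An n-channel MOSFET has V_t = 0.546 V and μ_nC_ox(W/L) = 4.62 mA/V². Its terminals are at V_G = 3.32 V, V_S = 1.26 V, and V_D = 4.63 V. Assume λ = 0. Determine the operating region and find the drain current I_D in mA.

Saturation; I_D = 5.29 mA

V_GS = V_G − V_S = 3.32 − 1.26 = 2.06 V; V_DS = V_D − V_S = 4.63 − 1.26 = 3.37 V.
V_ov = V_GS − V_t = 2.06 − 0.546 = 1.51 V.
Since V_DS = 3.37 V ≥ V_ov = 1.51 V, the device is in saturation.
I_D = ½ k_n V_ov² = 0.5 × 4.62 × 1.51² = 5.29 mA.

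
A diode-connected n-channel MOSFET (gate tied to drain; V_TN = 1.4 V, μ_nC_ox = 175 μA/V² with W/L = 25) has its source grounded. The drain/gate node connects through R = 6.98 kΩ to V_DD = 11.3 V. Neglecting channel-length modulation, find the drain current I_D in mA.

I_D = 1.31 mA

With gate tied to drain, V_GS = V_DS ≥ V_GS − V_TN, so the device is in saturation.
k_n = μ_nC_ox · (W/L) = 4.375 mA/V².
KCL at the drain: ½ k_n (V_GS − V_TN)² = (V_DD − V_GS)/R.
Let x = V_GS − 1.4. Then 15.3 x² + x − 9.9 = 0, giving x = 0.773 V (positive root), so V_GS = 2.17 V.
I_D = (V_DD − V_GS)/R = (11.3 − 2.17) / 6.98 = 1.31 mA.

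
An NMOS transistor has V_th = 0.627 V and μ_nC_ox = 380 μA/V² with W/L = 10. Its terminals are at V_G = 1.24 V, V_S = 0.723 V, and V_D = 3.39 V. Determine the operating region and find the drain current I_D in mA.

V_GS = V_G − V_S = 1.24 − 0.723 = 0.517 V; V_DS = V_D − V_S = 3.39 − 0.723 = 2.67 V.
V_GS = 0.517 V < V_th = 0.627 V, so the transistor is in cutoff.

Cutoff; I_D = 0 mA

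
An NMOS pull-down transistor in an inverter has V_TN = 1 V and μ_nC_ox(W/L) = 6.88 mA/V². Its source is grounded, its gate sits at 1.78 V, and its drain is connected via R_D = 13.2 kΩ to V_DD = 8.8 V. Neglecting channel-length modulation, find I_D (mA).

V_GS = V_G = 1.78 V, so V_ov = 1.78 − 1 = 0.78 V.
Assume saturation: I_D = ½ k_n V_ov² = 0.5 × 6.88 × 0.78² = 2.09 mA, giving V_DS = V_DD − I_D R_D = 8.8 − 2.09 × 13.2 = -18.8 V.
But -18.8 V < V_ov = 0.78 V, so the device is actually in triode.
In triode I_D = k_n[V_ov V_DS − ½ V_DS²] and I_D = (V_DD − V_DS)/R_D. Equating: 45.4 V_DS² − 71.84 V_DS + 8.8 = 0, giving V_DS = 0.134 V (the root below V_ov).
I_D = (8.8 − 0.134) / 13.2 = 0.657 mA.

I_D = 0.657 mA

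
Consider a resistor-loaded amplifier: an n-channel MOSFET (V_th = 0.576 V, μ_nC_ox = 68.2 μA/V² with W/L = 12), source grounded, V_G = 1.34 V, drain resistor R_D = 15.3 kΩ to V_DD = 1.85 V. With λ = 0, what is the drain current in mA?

V_GS = V_G = 1.34 V, so V_ov = 1.34 − 0.576 = 0.764 V.
k_n = μ_nC_ox · (W/L) = 0.8184 mA/V².
Assume saturation: I_D = ½ k_n V_ov² = 0.5 × 0.8184 × 0.764² = 0.239 mA, giving V_DS = V_DD − I_D R_D = 1.85 − 0.239 × 15.3 = -1.8 V.
But -1.8 V < V_ov = 0.764 V, so the device is actually in triode.
In triode I_D = k_n[V_ov V_DS − ½ V_DS²] and I_D = (V_DD − V_DS)/R_D. Equating: 6.26 V_DS² − 10.57 V_DS + 1.85 = 0, giving V_DS = 0.198 V (the root below V_ov).
I_D = (1.85 − 0.198) / 15.3 = 0.108 mA.

I_D = 0.108 mA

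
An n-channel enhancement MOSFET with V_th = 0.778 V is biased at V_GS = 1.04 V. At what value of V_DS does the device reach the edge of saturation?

The boundary between triode and saturation is V_DS = V_GS − V_th = V_ov.
V_ov = 1.04 − 0.778 = 0.262 V.

V_DS,sat = 0.262 V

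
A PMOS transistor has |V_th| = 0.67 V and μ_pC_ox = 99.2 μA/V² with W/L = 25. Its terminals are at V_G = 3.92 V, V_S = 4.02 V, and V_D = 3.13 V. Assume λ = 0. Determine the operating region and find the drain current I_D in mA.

V_SG = V_S − V_G = 4.02 − 3.92 = 0.1 V; V_SD = V_S − V_D = 4.02 − 3.13 = 0.89 V.
V_SG = 0.1 V < |V_th| = 0.67 V, so the transistor is in cutoff.

Cutoff; I_D = 0 mA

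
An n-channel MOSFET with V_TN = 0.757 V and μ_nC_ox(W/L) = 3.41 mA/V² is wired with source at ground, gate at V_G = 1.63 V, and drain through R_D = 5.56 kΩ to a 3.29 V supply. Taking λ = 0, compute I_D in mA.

V_GS = V_G = 1.63 V, so V_ov = 1.63 − 0.757 = 0.873 V.
Assume saturation: I_D = ½ k_n V_ov² = 0.5 × 3.41 × 0.873² = 1.3 mA, giving V_DS = V_DD − I_D R_D = 3.29 − 1.3 × 5.56 = -3.93 V.
But -3.93 V < V_ov = 0.873 V, so the device is actually in triode.
In triode I_D = k_n[V_ov V_DS − ½ V_DS²] and I_D = (V_DD − V_DS)/R_D. Equating: 9.48 V_DS² − 17.55 V_DS + 3.29 = 0, giving V_DS = 0.212 V (the root below V_ov).
I_D = (3.29 − 0.212) / 5.56 = 0.554 mA.

I_D = 0.554 mA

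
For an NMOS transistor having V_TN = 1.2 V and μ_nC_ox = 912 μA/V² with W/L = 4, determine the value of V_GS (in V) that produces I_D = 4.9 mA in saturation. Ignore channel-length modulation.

k_n = μ_nC_ox · (W/L) = 3.648 mA/V².
In saturation I_D = ½ k_n (V_GS − V_TN)², so V_GS − V_TN = √(2 I_D / k_n) = √(2 × 4.9 / 3.648) = 1.64 V.
V_GS = 1.2 + 1.64 = 2.84 V.

V_GS = 2.84 V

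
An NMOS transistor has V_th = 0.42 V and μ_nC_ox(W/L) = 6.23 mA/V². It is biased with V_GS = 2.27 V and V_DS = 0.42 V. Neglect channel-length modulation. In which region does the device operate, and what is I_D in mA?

Triode; I_D = 4.29 mA

V_ov = V_GS − V_th = 2.27 − 0.42 = 1.85 V.
Since V_DS = 0.42 V < V_ov = 1.85 V, the device is in the triode region.
I_D = k_n [V_ov · V_DS − ½ V_DS²] = 6.23 × [1.85 × 0.42 − 0.5 × 0.42²] = 4.29 mA.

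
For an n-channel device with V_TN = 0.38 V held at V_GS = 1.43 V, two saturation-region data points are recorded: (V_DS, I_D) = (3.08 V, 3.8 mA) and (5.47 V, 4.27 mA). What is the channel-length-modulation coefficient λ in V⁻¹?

λ = 0.0616 V⁻¹

With V_GS fixed, I_D ∝ (1 + λ V_DS) in saturation, so I_D2/I_D1 = (1 + λ V_DS2)/(1 + λ V_DS1).
4.27/3.8 = 1.124 = (1 + 5.47 λ)/(1 + 3.08 λ).
Solving: λ (I_D1 V_DS2 − I_D2 V_DS1) = I_D2 − I_D1, so λ = (4.27 − 3.8) / (3.8 × 5.47 − 4.27 × 3.08) = 0.47 / 7.63 = 0.0616 V⁻¹.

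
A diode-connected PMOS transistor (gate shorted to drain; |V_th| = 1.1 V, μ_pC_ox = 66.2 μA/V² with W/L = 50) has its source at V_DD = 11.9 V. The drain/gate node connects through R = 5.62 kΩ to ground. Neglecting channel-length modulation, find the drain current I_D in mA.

With gate tied to drain, V_SG = V_SD ≥ V_SG − |V_th|, so the device is in saturation.
k_p = μ_pC_ox · (W/L) = 3.31 mA/V².
KCL at the drain: ½ k_p (V_SG − |V_th|)² = (V_DD − V_SG)/R.
Let x = V_SG − 1.1. Then 9.3 x² + x − 10.8 = 0, giving x = 1.03 V (positive root), so V_SG = 2.13 V.
I_D = (V_DD − V_SG)/R = (11.9 − 2.13) / 5.62 = 1.74 mA.

I_D = 1.74 mA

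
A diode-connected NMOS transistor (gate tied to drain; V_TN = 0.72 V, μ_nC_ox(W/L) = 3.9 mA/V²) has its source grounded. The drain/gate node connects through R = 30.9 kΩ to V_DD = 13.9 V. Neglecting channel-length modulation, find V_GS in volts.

With gate tied to drain, V_GS = V_DS ≥ V_GS − V_TN, so the device is in saturation.
KCL at the drain: ½ k_n (V_GS − V_TN)² = (V_DD − V_GS)/R.
Let x = V_GS − 0.72. Then 60.3 x² + x − 13.18 = 0, giving x = 0.459 V (positive root), so V_GS = 1.18 V.
I_D = (V_DD − V_GS)/R = (13.9 − 1.18) / 30.9 = 0.412 mA.

V_GS = 1.18 V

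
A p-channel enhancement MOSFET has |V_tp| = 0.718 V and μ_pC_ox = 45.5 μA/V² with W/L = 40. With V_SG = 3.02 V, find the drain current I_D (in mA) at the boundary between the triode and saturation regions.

At the boundary V_SD = V_ov = V_SG − |V_tp| = 3.02 − 0.718 = 2.3 V.
k_p = μ_pC_ox · (W/L) = 1.82 mA/V².
I_D = ½ k_p V_ov² = 0.5 × 1.82 × 2.3² = 4.82 mA.

I_D = 4.82 mA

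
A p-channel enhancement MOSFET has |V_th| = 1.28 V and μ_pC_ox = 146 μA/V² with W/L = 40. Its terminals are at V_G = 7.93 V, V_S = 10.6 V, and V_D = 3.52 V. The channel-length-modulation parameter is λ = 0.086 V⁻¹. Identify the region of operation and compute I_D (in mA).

Saturation; I_D = 9.08 mA

V_SG = V_S − V_G = 10.6 − 7.93 = 2.67 V; V_SD = V_S − V_D = 10.6 − 3.52 = 7.08 V.
k_p = μ_pC_ox · (W/L) = 5.84 mA/V².
V_ov = V_SG − |V_th| = 2.67 − 1.28 = 1.39 V.
Since V_SD = 7.08 V ≥ V_ov = 1.39 V, the device is in saturation.
I_D = ½ k_p V_ov² (1 + λ V_SD) = 0.5 × 5.84 × 1.39² × (1 + 0.086 × 7.08) = 9.08 mA.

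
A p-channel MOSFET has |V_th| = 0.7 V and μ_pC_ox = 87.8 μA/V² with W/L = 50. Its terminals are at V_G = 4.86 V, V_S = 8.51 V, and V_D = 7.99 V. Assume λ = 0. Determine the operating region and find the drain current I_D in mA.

V_SG = V_S − V_G = 8.51 − 4.86 = 3.65 V; V_SD = V_S − V_D = 8.51 − 7.99 = 0.52 V.
k_p = μ_pC_ox · (W/L) = 4.39 mA/V².
V_ov = V_SG − |V_th| = 3.65 − 0.7 = 2.95 V.
Since V_SD = 0.52 V < V_ov = 2.95 V, the device is in the triode region.
I_D = k_p [V_ov · V_SD − ½ V_SD²] = 4.39 × [2.95 × 0.52 − 0.5 × 0.52²] = 6.14 mA.

Triode; I_D = 6.14 mA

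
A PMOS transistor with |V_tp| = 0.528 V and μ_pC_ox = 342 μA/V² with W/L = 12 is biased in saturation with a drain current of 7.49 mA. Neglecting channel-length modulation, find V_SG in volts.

V_SG = 2.44 V

k_p = μ_pC_ox · (W/L) = 4.104 mA/V².
In saturation I_D = ½ k_p (V_SG − |V_tp|)², so V_SG − |V_tp| = √(2 I_D / k_p) = √(2 × 7.49 / 4.104) = 1.91 V.
V_SG = 0.528 + 1.91 = 2.44 V.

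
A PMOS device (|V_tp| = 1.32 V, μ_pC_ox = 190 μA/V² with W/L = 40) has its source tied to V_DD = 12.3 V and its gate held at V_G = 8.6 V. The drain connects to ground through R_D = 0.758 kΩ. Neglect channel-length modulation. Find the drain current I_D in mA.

V_SG = V_DD − V_G = 12.3 − 8.6 = 3.7 V, so V_ov = 3.7 − 1.32 = 2.38 V.
k_p = μ_pC_ox · (W/L) = 7.6 mA/V².
Assume saturation: I_D = ½ k_p V_ov² = 0.5 × 7.6 × 2.38² = 21.5 mA, giving V_SD = V_DD − I_D R_D = 12.3 − 21.5 × 0.758 = -4.02 V.
But -4.02 V < V_ov = 2.38 V, so the device is actually in triode.
In triode I_D = k_p[V_ov V_SD − ½ V_SD²] and I_D = (V_DD − V_SD)/R_D. Equating: 2.88 V_SD² − 14.71 V_SD + 12.3 = 0, giving V_SD = 1.05 V (the root below V_ov).
I_D = (12.3 − 1.05) / 0.758 = 14.8 mA.

I_D = 14.8 mA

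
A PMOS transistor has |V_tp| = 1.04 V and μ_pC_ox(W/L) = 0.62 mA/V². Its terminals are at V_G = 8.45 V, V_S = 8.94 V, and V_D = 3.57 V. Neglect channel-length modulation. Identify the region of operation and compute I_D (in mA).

V_SG = V_S − V_G = 8.94 − 8.45 = 0.49 V; V_SD = V_S − V_D = 8.94 − 3.57 = 5.37 V.
V_SG = 0.49 V < |V_tp| = 1.04 V, so the transistor is in cutoff.

Cutoff; I_D = 0 mA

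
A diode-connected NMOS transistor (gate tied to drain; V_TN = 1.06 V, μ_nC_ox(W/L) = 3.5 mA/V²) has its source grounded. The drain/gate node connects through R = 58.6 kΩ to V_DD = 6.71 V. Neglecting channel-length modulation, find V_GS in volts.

V_GS = 1.29 V

With gate tied to drain, V_GS = V_DS ≥ V_GS − V_TN, so the device is in saturation.
KCL at the drain: ½ k_n (V_GS − V_TN)² = (V_DD − V_GS)/R.
Let x = V_GS − 1.06. Then 103 x² + x − 5.65 = 0, giving x = 0.23 V (positive root), so V_GS = 1.29 V.
I_D = (V_DD − V_GS)/R = (6.71 − 1.29) / 58.6 = 0.0925 mA.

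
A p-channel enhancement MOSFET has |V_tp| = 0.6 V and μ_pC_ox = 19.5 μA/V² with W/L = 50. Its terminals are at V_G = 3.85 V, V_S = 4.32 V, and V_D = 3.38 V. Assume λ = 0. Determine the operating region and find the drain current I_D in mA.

V_SG = V_S − V_G = 4.32 − 3.85 = 0.47 V; V_SD = V_S − V_D = 4.32 − 3.38 = 0.94 V.
V_SG = 0.47 V < |V_tp| = 0.6 V, so the transistor is in cutoff.

Cutoff; I_D = 0 mA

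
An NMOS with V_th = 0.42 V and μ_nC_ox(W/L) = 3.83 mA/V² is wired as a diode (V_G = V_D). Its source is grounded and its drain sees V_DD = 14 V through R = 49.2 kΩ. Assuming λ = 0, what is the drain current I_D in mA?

With gate tied to drain, V_GS = V_DS ≥ V_GS − V_th, so the device is in saturation.
KCL at the drain: ½ k_n (V_GS − V_th)² = (V_DD − V_GS)/R.
Let x = V_GS − 0.42. Then 94.2 x² + x − 13.58 = 0, giving x = 0.374 V (positive root), so V_GS = 0.794 V.
I_D = (V_DD − V_GS)/R = (14 − 0.794) / 49.2 = 0.268 mA.

I_D = 0.268 mA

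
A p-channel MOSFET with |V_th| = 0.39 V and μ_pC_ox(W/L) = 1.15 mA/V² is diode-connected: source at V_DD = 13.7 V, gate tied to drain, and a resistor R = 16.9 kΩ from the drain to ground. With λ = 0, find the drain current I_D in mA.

With gate tied to drain, V_SG = V_SD ≥ V_SG − |V_th|, so the device is in saturation.
KCL at the drain: ½ k_p (V_SG − |V_th|)² = (V_DD − V_SG)/R.
Let x = V_SG − 0.39. Then 9.72 x² + x − 13.31 = 0, giving x = 1.12 V (positive root), so V_SG = 1.51 V.
I_D = (V_DD − V_SG)/R = (13.7 − 1.51) / 16.9 = 0.721 mA.

I_D = 0.721 mA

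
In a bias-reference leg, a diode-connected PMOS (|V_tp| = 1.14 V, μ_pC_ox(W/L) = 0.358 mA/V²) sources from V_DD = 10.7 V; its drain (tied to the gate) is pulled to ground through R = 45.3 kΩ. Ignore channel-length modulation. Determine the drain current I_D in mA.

I_D = 0.188 mA

With gate tied to drain, V_SG = V_SD ≥ V_SG − |V_tp|, so the device is in saturation.
KCL at the drain: ½ k_p (V_SG − |V_tp|)² = (V_DD − V_SG)/R.
Let x = V_SG − 1.14. Then 8.11 x² + x − 9.56 = 0, giving x = 1.03 V (positive root), so V_SG = 2.17 V.
I_D = (V_DD − V_SG)/R = (10.7 − 2.17) / 45.3 = 0.188 mA.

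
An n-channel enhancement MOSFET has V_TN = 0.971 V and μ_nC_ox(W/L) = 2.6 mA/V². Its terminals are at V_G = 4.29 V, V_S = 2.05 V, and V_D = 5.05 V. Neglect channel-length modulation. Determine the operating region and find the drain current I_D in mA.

Saturation; I_D = 2.09 mA

V_GS = V_G − V_S = 4.29 − 2.05 = 2.24 V; V_DS = V_D − V_S = 5.05 − 2.05 = 3 V.
V_ov = V_GS − V_TN = 2.24 − 0.971 = 1.27 V.
Since V_DS = 3 V ≥ V_ov = 1.27 V, the device is in saturation.
I_D = ½ k_n V_ov² = 0.5 × 2.6 × 1.27² = 2.09 mA.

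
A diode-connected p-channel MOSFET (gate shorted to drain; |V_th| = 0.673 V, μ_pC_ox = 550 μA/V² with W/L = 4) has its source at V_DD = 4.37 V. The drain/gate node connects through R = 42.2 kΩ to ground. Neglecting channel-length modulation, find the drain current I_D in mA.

With gate tied to drain, V_SG = V_SD ≥ V_SG − |V_th|, so the device is in saturation.
k_p = μ_pC_ox · (W/L) = 2.2 mA/V².
KCL at the drain: ½ k_p (V_SG − |V_th|)² = (V_DD − V_SG)/R.
Let x = V_SG − 0.673. Then 46.4 x² + x − 3.697 = 0, giving x = 0.272 V (positive root), so V_SG = 0.945 V.
I_D = (V_DD − V_SG)/R = (4.37 − 0.945) / 42.2 = 0.0812 mA.

I_D = 0.0812 mA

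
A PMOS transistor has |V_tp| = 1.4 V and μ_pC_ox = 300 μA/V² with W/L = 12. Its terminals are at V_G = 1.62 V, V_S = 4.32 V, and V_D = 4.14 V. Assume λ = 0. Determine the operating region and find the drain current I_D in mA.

Triode; I_D = 0.784 mA

V_SG = V_S − V_G = 4.32 − 1.62 = 2.7 V; V_SD = V_S − V_D = 4.32 − 4.14 = 0.18 V.
k_p = μ_pC_ox · (W/L) = 3.6 mA/V².
V_ov = V_SG − |V_tp| = 2.7 − 1.4 = 1.3 V.
Since V_SD = 0.18 V < V_ov = 1.3 V, the device is in the triode region.
I_D = k_p [V_ov · V_SD − ½ V_SD²] = 3.6 × [1.3 × 0.18 − 0.5 × 0.18²] = 0.784 mA.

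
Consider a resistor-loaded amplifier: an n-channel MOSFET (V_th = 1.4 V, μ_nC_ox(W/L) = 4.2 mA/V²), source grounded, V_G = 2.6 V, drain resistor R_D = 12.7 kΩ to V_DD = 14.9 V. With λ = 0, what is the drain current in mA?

V_GS = V_G = 2.6 V, so V_ov = 2.6 − 1.4 = 1.2 V.
Assume saturation: I_D = ½ k_n V_ov² = 0.5 × 4.2 × 1.2² = 3.02 mA, giving V_DS = V_DD − I_D R_D = 14.9 − 3.02 × 12.7 = -23.5 V.
But -23.5 V < V_ov = 1.2 V, so the device is actually in triode.
In triode I_D = k_n[V_ov V_DS − ½ V_DS²] and I_D = (V_DD − V_DS)/R_D. Equating: 26.7 V_DS² − 65.01 V_DS + 14.9 = 0, giving V_DS = 0.256 V (the root below V_ov).
I_D = (14.9 − 0.256) / 12.7 = 1.15 mA.

I_D = 1.15 mA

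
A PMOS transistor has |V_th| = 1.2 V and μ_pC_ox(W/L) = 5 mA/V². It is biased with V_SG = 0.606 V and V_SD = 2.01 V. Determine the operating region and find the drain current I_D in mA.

Cutoff; I_D = 0 mA

V_SG = 0.606 V < |V_th| = 1.2 V, so the transistor is in cutoff.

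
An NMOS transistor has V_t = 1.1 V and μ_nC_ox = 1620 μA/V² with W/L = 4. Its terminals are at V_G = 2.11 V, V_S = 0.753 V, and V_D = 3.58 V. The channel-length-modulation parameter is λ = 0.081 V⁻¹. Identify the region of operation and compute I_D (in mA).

V_GS = V_G − V_S = 2.11 − 0.753 = 1.36 V; V_DS = V_D − V_S = 3.58 − 0.753 = 2.83 V.
k_n = μ_nC_ox · (W/L) = 6.48 mA/V².
V_ov = V_GS − V_t = 1.36 − 1.1 = 0.257 V.
Since V_DS = 2.83 V ≥ V_ov = 0.257 V, the device is in saturation.
I_D = ½ k_n V_ov² (1 + λ V_DS) = 0.5 × 6.48 × 0.257² × (1 + 0.081 × 2.83) = 0.263 mA.

Saturation; I_D = 0.263 mA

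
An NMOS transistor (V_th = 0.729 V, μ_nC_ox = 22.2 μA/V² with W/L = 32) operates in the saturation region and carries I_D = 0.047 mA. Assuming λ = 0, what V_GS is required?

V_GS = 1.09 V

k_n = μ_nC_ox · (W/L) = 0.7104 mA/V².
In saturation I_D = ½ k_n (V_GS − V_th)², so V_GS − V_th = √(2 I_D / k_n) = √(2 × 0.047 / 0.7104) = 0.364 V.
V_GS = 0.729 + 0.364 = 1.09 V.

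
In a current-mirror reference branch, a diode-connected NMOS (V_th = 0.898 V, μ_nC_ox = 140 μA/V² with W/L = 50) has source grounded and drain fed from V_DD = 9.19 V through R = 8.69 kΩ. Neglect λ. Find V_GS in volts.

With gate tied to drain, V_GS = V_DS ≥ V_GS − V_th, so the device is in saturation.
k_n = μ_nC_ox · (W/L) = 7 mA/V².
KCL at the drain: ½ k_n (V_GS − V_th)² = (V_DD − V_GS)/R.
Let x = V_GS − 0.898. Then 30.4 x² + x − 8.292 = 0, giving x = 0.506 V (positive root), so V_GS = 1.4 V.
I_D = (V_DD − V_GS)/R = (9.19 − 1.4) / 8.69 = 0.896 mA.

V_GS = 1.40 V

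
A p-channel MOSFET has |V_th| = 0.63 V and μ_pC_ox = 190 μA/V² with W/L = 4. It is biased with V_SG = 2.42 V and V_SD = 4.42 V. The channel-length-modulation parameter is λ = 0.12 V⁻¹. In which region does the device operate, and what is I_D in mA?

Saturation; I_D = 1.86 mA

k_p = μ_pC_ox · (W/L) = 0.76 mA/V².
V_ov = V_SG − |V_th| = 2.42 − 0.63 = 1.79 V.
Since V_SD = 4.42 V ≥ V_ov = 1.79 V, the device is in saturation.
I_D = ½ k_p V_ov² (1 + λ V_SD) = 0.5 × 0.76 × 1.79² × (1 + 0.12 × 4.42) = 1.86 mA.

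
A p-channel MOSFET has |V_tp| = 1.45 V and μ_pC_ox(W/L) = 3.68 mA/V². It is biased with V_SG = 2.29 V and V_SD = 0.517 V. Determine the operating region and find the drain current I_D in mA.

Triode; I_D = 1.11 mA

V_ov = V_SG − |V_tp| = 2.29 − 1.45 = 0.84 V.
Since V_SD = 0.517 V < V_ov = 0.84 V, the device is in the triode region.
I_D = k_p [V_ov · V_SD − ½ V_SD²] = 3.68 × [0.84 × 0.517 − 0.5 × 0.517²] = 1.11 mA.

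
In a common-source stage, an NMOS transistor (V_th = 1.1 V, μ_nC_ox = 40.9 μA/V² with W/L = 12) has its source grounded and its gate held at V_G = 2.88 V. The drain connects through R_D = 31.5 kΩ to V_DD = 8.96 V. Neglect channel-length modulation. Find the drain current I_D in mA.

V_GS = V_G = 2.88 V, so V_ov = 2.88 − 1.1 = 1.78 V.
k_n = μ_nC_ox · (W/L) = 0.4908 mA/V².
Assume saturation: I_D = ½ k_n V_ov² = 0.5 × 0.4908 × 1.78² = 0.778 mA, giving V_DS = V_DD − I_D R_D = 8.96 − 0.778 × 31.5 = -15.5 V.
But -15.5 V < V_ov = 1.78 V, so the device is actually in triode.
In triode I_D = k_n[V_ov V_DS − ½ V_DS²] and I_D = (V_DD − V_DS)/R_D. Equating: 7.73 V_DS² − 28.52 V_DS + 8.96 = 0, giving V_DS = 0.347 V (the root below V_ov).
I_D = (8.96 − 0.347) / 31.5 = 0.273 mA.

I_D = 0.273 mA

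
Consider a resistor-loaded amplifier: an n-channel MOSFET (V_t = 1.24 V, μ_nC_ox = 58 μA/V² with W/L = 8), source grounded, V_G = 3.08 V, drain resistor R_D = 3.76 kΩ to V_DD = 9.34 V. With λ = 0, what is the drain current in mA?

I_D = 0.785 mA

V_GS = V_G = 3.08 V, so V_ov = 3.08 − 1.24 = 1.84 V.
k_n = μ_nC_ox · (W/L) = 0.464 mA/V².
Assume saturation: I_D = ½ k_n V_ov² = 0.5 × 0.464 × 1.84² = 0.785 mA, giving V_DS = V_DD − I_D R_D = 9.34 − 0.785 × 3.76 = 6.39 V.
V_DS = 6.39 V ≥ V_ov = 1.84 V, confirming saturation.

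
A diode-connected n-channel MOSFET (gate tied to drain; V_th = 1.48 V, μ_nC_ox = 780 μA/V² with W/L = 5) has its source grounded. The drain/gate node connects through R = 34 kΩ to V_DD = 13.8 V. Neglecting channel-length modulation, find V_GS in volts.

V_GS = 1.90 V

With gate tied to drain, V_GS = V_DS ≥ V_GS − V_th, so the device is in saturation.
k_n = μ_nC_ox · (W/L) = 3.9 mA/V².
KCL at the drain: ½ k_n (V_GS − V_th)² = (V_DD − V_GS)/R.
Let x = V_GS − 1.48. Then 66.3 x² + x − 12.32 = 0, giving x = 0.424 V (positive root), so V_GS = 1.9 V.
I_D = (V_DD − V_GS)/R = (13.8 − 1.9) / 34 = 0.35 mA.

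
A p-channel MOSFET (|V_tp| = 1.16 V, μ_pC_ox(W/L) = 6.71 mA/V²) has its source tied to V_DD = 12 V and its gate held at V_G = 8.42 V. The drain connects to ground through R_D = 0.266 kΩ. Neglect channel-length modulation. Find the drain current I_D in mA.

I_D = 19.6 mA

V_SG = V_DD − V_G = 12 − 8.42 = 3.58 V, so V_ov = 3.58 − 1.16 = 2.42 V.
Assume saturation: I_D = ½ k_p V_ov² = 0.5 × 6.71 × 2.42² = 19.6 mA, giving V_SD = V_DD − I_D R_D = 12 − 19.6 × 0.266 = 6.77 V.
V_SD = 6.77 V ≥ V_ov = 2.42 V, confirming saturation.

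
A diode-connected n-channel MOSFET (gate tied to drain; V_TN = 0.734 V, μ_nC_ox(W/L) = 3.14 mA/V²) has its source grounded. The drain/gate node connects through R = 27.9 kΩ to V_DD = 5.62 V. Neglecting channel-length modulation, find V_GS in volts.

With gate tied to drain, V_GS = V_DS ≥ V_GS − V_TN, so the device is in saturation.
KCL at the drain: ½ k_n (V_GS − V_TN)² = (V_DD − V_GS)/R.
Let x = V_GS − 0.734. Then 43.8 x² + x − 4.886 = 0, giving x = 0.323 V (positive root), so V_GS = 1.06 V.
I_D = (V_DD − V_GS)/R = (5.62 − 1.06) / 27.9 = 0.164 mA.

V_GS = 1.06 V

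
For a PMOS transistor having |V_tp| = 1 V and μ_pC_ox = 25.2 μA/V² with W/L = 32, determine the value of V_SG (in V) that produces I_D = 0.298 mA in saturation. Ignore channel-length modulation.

k_p = μ_pC_ox · (W/L) = 0.8064 mA/V².
In saturation I_D = ½ k_p (V_SG − |V_tp|)², so V_SG − |V_tp| = √(2 I_D / k_p) = √(2 × 0.298 / 0.8064) = 0.86 V.
V_SG = 1 + 0.86 = 1.86 V.

V_SG = 1.86 V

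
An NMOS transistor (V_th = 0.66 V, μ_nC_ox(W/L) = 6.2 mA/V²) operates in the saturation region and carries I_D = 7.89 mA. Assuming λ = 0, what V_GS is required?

In saturation I_D = ½ k_n (V_GS − V_th)², so V_GS − V_th = √(2 I_D / k_n) = √(2 × 7.89 / 6.2) = 1.6 V.
V_GS = 0.66 + 1.6 = 2.26 V.

V_GS = 2.26 V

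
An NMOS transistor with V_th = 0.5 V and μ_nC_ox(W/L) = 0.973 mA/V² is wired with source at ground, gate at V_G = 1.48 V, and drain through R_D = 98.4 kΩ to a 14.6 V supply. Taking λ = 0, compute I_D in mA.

I_D = 0.147 mA

V_GS = V_G = 1.48 V, so V_ov = 1.48 − 0.5 = 0.98 V.
Assume saturation: I_D = ½ k_n V_ov² = 0.5 × 0.973 × 0.98² = 0.467 mA, giving V_DS = V_DD − I_D R_D = 14.6 − 0.467 × 98.4 = -31.4 V.
But -31.4 V < V_ov = 0.98 V, so the device is actually in triode.
In triode I_D = k_n[V_ov V_DS − ½ V_DS²] and I_D = (V_DD − V_DS)/R_D. Equating: 47.9 V_DS² − 94.83 V_DS + 14.6 = 0, giving V_DS = 0.168 V (the root below V_ov).
I_D = (14.6 − 0.168) / 98.4 = 0.147 mA.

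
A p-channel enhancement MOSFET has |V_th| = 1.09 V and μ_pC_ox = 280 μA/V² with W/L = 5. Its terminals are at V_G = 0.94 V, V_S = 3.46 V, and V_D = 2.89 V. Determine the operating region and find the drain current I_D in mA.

V_SG = V_S − V_G = 3.46 − 0.94 = 2.52 V; V_SD = V_S − V_D = 3.46 − 2.89 = 0.57 V.
k_p = μ_pC_ox · (W/L) = 1.4 mA/V².
V_ov = V_SG − |V_th| = 2.52 − 1.09 = 1.43 V.
Since V_SD = 0.57 V < V_ov = 1.43 V, the device is in the triode region.
I_D = k_p [V_ov · V_SD − ½ V_SD²] = 1.4 × [1.43 × 0.57 − 0.5 × 0.57²] = 0.914 mA.

Triode; I_D = 0.914 mA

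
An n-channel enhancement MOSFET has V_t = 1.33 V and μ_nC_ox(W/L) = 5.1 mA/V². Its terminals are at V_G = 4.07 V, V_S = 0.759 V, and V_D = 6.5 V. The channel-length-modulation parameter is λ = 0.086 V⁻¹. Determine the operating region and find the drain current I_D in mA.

Saturation; I_D = 14.9 mA

V_GS = V_G − V_S = 4.07 − 0.759 = 3.31 V; V_DS = V_D − V_S = 6.5 − 0.759 = 5.74 V.
V_ov = V_GS − V_t = 3.31 − 1.33 = 1.98 V.
Since V_DS = 5.74 V ≥ V_ov = 1.98 V, the device is in saturation.
I_D = ½ k_n V_ov² (1 + λ V_DS) = 0.5 × 5.1 × 1.98² × (1 + 0.086 × 5.74) = 14.9 mA.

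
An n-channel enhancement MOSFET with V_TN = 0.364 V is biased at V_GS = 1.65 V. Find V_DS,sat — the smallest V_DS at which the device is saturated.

The boundary between triode and saturation is V_DS = V_GS − V_TN = V_ov.
V_ov = 1.65 − 0.364 = 1.29 V.

V_DS,sat = 1.29 V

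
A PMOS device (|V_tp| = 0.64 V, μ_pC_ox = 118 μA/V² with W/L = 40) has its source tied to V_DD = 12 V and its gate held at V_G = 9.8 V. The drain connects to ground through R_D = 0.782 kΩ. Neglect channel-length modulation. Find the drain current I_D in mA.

I_D = 5.74 mA

V_SG = V_DD − V_G = 12 − 9.8 = 2.2 V, so V_ov = 2.2 − 0.64 = 1.56 V.
k_p = μ_pC_ox · (W/L) = 4.72 mA/V².
Assume saturation: I_D = ½ k_p V_ov² = 0.5 × 4.72 × 1.56² = 5.74 mA, giving V_SD = V_DD − I_D R_D = 12 − 5.74 × 0.782 = 7.51 V.
V_SD = 7.51 V ≥ V_ov = 1.56 V, confirming saturation.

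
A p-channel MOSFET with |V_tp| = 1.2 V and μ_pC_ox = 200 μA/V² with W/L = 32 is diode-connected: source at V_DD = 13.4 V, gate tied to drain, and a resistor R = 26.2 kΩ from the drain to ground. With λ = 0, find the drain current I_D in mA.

I_D = 0.451 mA

With gate tied to drain, V_SG = V_SD ≥ V_SG − |V_tp|, so the device is in saturation.
k_p = μ_pC_ox · (W/L) = 6.4 mA/V².
KCL at the drain: ½ k_p (V_SG − |V_tp|)² = (V_DD − V_SG)/R.
Let x = V_SG − 1.2. Then 83.8 x² + x − 12.2 = 0, giving x = 0.376 V (positive root), so V_SG = 1.58 V.
I_D = (V_DD − V_SG)/R = (13.4 − 1.58) / 26.2 = 0.451 mA.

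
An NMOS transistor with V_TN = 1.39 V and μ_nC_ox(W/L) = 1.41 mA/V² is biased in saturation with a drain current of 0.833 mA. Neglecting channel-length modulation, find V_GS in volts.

In saturation I_D = ½ k_n (V_GS − V_TN)², so V_GS − V_TN = √(2 I_D / k_n) = √(2 × 0.833 / 1.41) = 1.09 V.
V_GS = 1.39 + 1.09 = 2.48 V.

V_GS = 2.48 V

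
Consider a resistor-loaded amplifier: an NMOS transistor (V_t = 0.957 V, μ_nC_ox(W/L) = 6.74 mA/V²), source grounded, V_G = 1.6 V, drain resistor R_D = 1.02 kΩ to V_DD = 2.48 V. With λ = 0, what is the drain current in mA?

I_D = 1.39 mA

V_GS = V_G = 1.6 V, so V_ov = 1.6 − 0.957 = 0.643 V.
Assume saturation: I_D = ½ k_n V_ov² = 0.5 × 6.74 × 0.643² = 1.39 mA, giving V_DS = V_DD − I_D R_D = 2.48 − 1.39 × 1.02 = 1.06 V.
V_DS = 1.06 V ≥ V_ov = 0.643 V, confirming saturation.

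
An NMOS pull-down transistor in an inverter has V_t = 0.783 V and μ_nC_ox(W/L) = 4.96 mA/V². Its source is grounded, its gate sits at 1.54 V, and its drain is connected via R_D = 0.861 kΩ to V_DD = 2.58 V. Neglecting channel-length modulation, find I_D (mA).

I_D = 1.42 mA

V_GS = V_G = 1.54 V, so V_ov = 1.54 − 0.783 = 0.757 V.
Assume saturation: I_D = ½ k_n V_ov² = 0.5 × 4.96 × 0.757² = 1.42 mA, giving V_DS = V_DD − I_D R_D = 2.58 − 1.42 × 0.861 = 1.36 V.
V_DS = 1.36 V ≥ V_ov = 0.757 V, confirming saturation.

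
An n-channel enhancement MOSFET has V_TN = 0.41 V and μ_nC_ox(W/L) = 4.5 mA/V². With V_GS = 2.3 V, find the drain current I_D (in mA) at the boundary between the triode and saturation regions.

At the boundary V_DS = V_ov = V_GS − V_TN = 2.3 − 0.41 = 1.89 V.
I_D = ½ k_n V_ov² = 0.5 × 4.5 × 1.89² = 8.04 mA.

I_D = 8.04 mA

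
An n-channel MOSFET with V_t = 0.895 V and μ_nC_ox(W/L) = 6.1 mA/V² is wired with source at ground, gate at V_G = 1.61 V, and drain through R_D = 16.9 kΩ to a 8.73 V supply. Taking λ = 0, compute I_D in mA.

V_GS = V_G = 1.61 V, so V_ov = 1.61 − 0.895 = 0.715 V.
Assume saturation: I_D = ½ k_n V_ov² = 0.5 × 6.1 × 0.715² = 1.56 mA, giving V_DS = V_DD − I_D R_D = 8.73 − 1.56 × 16.9 = -17.6 V.
But -17.6 V < V_ov = 0.715 V, so the device is actually in triode.
In triode I_D = k_n[V_ov V_DS − ½ V_DS²] and I_D = (V_DD − V_DS)/R_D. Equating: 51.5 V_DS² − 74.71 V_DS + 8.73 = 0, giving V_DS = 0.128 V (the root below V_ov).
I_D = (8.73 − 0.128) / 16.9 = 0.509 mA.

I_D = 0.509 mA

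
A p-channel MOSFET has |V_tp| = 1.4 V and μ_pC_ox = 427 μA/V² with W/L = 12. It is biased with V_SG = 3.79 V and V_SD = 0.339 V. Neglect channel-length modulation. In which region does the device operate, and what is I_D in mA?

k_p = μ_pC_ox · (W/L) = 5.124 mA/V².
V_ov = V_SG − |V_tp| = 3.79 − 1.4 = 2.39 V.
Since V_SD = 0.339 V < V_ov = 2.39 V, the device is in the triode region.
I_D = k_p [V_ov · V_SD − ½ V_SD²] = 5.124 × [2.39 × 0.339 − 0.5 × 0.339²] = 3.86 mA.

Triode; I_D = 3.86 mA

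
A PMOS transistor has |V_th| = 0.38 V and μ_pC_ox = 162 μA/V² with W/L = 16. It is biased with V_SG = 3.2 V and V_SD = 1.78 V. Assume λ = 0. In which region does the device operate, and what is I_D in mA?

Triode; I_D = 8.90 mA

k_p = μ_pC_ox · (W/L) = 2.592 mA/V².
V_ov = V_SG − |V_th| = 3.2 − 0.38 = 2.82 V.
Since V_SD = 1.78 V < V_ov = 2.82 V, the device is in the triode region.
I_D = k_p [V_ov · V_SD − ½ V_SD²] = 2.592 × [2.82 × 1.78 − 0.5 × 1.78²] = 8.9 mA.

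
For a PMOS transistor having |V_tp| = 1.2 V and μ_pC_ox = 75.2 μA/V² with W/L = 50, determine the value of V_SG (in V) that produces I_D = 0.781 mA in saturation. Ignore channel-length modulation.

k_p = μ_pC_ox · (W/L) = 3.76 mA/V².
In saturation I_D = ½ k_p (V_SG − |V_tp|)², so V_SG − |V_tp| = √(2 I_D / k_p) = √(2 × 0.781 / 3.76) = 0.645 V.
V_SG = 1.2 + 0.645 = 1.84 V.

V_SG = 1.84 V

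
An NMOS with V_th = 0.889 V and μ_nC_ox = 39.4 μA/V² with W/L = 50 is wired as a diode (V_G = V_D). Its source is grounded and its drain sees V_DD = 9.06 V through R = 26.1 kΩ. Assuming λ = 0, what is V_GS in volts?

V_GS = 1.43 V

With gate tied to drain, V_GS = V_DS ≥ V_GS − V_th, so the device is in saturation.
k_n = μ_nC_ox · (W/L) = 1.97 mA/V².
KCL at the drain: ½ k_n (V_GS − V_th)² = (V_DD − V_GS)/R.
Let x = V_GS − 0.889. Then 25.7 x² + x − 8.171 = 0, giving x = 0.545 V (positive root), so V_GS = 1.43 V.
I_D = (V_DD − V_GS)/R = (9.06 − 1.43) / 26.1 = 0.292 mA.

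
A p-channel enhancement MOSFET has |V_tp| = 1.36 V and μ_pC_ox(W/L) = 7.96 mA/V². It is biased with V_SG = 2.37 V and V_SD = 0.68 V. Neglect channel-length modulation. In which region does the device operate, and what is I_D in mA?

Triode; I_D = 3.63 mA

V_ov = V_SG − |V_tp| = 2.37 − 1.36 = 1.01 V.
Since V_SD = 0.68 V < V_ov = 1.01 V, the device is in the triode region.
I_D = k_p [V_ov · V_SD − ½ V_SD²] = 7.96 × [1.01 × 0.68 − 0.5 × 0.68²] = 3.63 mA.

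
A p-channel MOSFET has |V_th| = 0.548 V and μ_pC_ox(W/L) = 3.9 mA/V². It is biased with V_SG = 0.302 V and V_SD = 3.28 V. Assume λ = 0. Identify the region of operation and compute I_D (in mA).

V_SG = 0.302 V < |V_th| = 0.548 V, so the transistor is in cutoff.

Cutoff; I_D = 0 mA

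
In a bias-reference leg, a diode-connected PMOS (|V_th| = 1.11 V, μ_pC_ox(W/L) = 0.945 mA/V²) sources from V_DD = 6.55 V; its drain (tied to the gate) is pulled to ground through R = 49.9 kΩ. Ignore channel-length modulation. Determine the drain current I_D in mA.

With gate tied to drain, V_SG = V_SD ≥ V_SG − |V_th|, so the device is in saturation.
KCL at the drain: ½ k_p (V_SG − |V_th|)² = (V_DD − V_SG)/R.
Let x = V_SG − 1.11. Then 23.6 x² + x − 5.44 = 0, giving x = 0.46 V (positive root), so V_SG = 1.57 V.
I_D = (V_DD − V_SG)/R = (6.55 − 1.57) / 49.9 = 0.0998 mA.

I_D = 0.0998 mA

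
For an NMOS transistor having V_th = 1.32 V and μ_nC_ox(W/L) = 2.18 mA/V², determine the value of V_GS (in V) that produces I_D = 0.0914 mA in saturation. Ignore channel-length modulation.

V_GS = 1.61 V

In saturation I_D = ½ k_n (V_GS − V_th)², so V_GS − V_th = √(2 I_D / k_n) = √(2 × 0.0914 / 2.18) = 0.29 V.
V_GS = 1.32 + 0.29 = 1.61 V.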